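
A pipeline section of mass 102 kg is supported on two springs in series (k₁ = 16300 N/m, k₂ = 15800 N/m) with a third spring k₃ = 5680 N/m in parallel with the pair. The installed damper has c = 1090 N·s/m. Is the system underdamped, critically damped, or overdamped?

Series pair: k_s = k₁k₂/(k₁+k₂) = (16300)(15800)/(16300 + 15800) = 8023 N/m. In parallel with k₃: k_eq = 8023 + 5680 = 13700 N/m.
c_c = 2√(k_eq·m) = 2364 N·s/m; ζ = c/c_c = 1090/2364 = 0.461.
Since ζ < 1 the system is underdamped.

underdamped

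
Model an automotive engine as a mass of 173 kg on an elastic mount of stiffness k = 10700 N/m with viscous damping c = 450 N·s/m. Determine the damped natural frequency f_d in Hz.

1.23 Hz

ω_n = √(k/m) = √(10700/173) = 7.864 rad/s.
Critical damping c_c = 2√(k·m) = 2√(10700 × 173) = 2721 N·s/m, so ζ = c/c_c = 450/2721 = 0.1654.
ω_d = ω_n√(1 − ζ²) = 7.864 × √(1 − 0.0273) = 7.756 rad/s.
f_d = ω_d/(2π) = 1.234 Hz.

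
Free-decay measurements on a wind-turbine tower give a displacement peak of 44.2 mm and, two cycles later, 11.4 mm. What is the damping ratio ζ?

Logarithmic decrement δ = (1/n)·ln(x₀/x_n) = (1/2)·ln(44.2/11.4) = (1/2)·ln(3.877) = 0.6776.
ζ = δ/√(4π² + δ²) = 0.6776/√(39.48 + 0.459) = 0.6776/6.320 = 0.1072.

0.107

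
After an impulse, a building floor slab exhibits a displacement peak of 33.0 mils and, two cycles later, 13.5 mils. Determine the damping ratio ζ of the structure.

0.0709

Logarithmic decrement δ = (1/n)·ln(x₀/x_n) = (1/2)·ln(33.0/13.5) = (1/2)·ln(2.444) = 0.4469.
ζ = δ/√(4π² + δ²) = 0.4469/√(39.48 + 0.200) = 0.4469/6.299 = 0.07095.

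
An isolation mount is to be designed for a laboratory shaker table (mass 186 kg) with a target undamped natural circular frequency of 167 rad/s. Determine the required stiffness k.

5190000 N/m

k = m·ω_n² = 186 × 167.0² = 186 × 27890 = 5187000 N/m.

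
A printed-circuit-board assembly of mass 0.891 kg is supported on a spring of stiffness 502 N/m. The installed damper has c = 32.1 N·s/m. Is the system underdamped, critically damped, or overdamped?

underdamped

c_c = 2√(k·m) = 42.30 N·s/m; ζ = c/c_c = 32.1/42.30 = 0.759.
Since ζ < 1 the system is underdamped.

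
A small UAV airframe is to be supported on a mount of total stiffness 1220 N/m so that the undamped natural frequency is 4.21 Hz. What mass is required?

ω_n = 2πf_n = 2π × 4.21 = 26.45 rad/s.
m = k/ω_n² = 1220/26.45² = 1220/699.7 = 1.744 kg.

1.74 kg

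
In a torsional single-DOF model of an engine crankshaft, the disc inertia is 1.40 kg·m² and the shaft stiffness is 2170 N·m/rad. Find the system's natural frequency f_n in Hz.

6.27 Hz

ω_n = √(k_t/J) = √(2170/1.40) = √1550 = 39.37 rad/s.
f_n = ω_n/(2π) = 39.37/6.283 = 6.266 Hz.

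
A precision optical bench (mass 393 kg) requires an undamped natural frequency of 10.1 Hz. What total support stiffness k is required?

ω_n = 2πf_n = 2π × 10.1 = 63.46 rad/s.
k = m·ω_n² = 393 × 63.46² = 393 × 4027 = 1583000 N/m.

1580000 N/m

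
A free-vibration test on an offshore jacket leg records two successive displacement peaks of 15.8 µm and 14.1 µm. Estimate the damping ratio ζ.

Logarithmic decrement δ = (1/n)·ln(x₀/x_n) = (1/1)·ln(15.8/14.1) = (1/1)·ln(1.121) = 0.1138.
ζ = δ/√(4π² + δ²) = 0.1138/√(39.48 + 0.0130) = 0.1138/6.284 = 0.01811.

0.0181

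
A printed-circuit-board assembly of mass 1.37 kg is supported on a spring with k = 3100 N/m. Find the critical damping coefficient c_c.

c_c = 2√(k·m) = 2√(3100 × 1.37) = 2 × 65.17 = 130.3 N·s/m.

130 N·s/m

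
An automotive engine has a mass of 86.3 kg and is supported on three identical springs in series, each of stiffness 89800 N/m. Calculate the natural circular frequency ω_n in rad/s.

Series springs: 1/k_eq = 3/89800, so k_eq = 89800/3 = 29930 N/m.
ω_n = √(k_eq/m) = √(29930/86.3) = √346.9 = 18.62 rad/s.

18.6 rad/s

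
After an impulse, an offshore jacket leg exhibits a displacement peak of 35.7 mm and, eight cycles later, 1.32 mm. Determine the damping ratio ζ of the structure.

0.0655

Logarithmic decrement δ = (1/n)·ln(x₀/x_n) = (1/8)·ln(35.7/1.32) = (1/8)·ln(27.05) = 0.4122.
ζ = δ/√(4π² + δ²) = 0.4122/√(39.48 + 0.170) = 0.4122/6.297 = 0.06546.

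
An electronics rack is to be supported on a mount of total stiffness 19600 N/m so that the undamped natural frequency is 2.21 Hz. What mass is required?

ω_n = 2πf_n = 2π × 2.21 = 13.89 rad/s.
m = k/ω_n² = 19600/13.89² = 19600/192.8 = 101.7 kg.

102 kg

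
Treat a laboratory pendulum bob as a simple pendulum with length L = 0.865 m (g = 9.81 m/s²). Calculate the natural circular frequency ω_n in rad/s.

3.37 rad/s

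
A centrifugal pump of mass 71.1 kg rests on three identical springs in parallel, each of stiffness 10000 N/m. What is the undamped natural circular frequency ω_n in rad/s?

20.5 rad/s

Parallel springs add: k_eq = 3 × 10000 = 30000 N/m.
ω_n = √(k_eq/m) = √(30000/71.1) = √421.9 = 20.54 rad/s.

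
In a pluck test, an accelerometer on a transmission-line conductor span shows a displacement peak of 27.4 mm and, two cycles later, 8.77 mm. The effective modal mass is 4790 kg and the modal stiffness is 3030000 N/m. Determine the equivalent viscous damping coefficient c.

21800 N·s/m

Logarithmic decrement δ = (1/n)·ln(x₀/x_n) = (1/2)·ln(27.4/8.77) = (1/2)·ln(3.124) = 0.5696.
ζ = δ/√(4π² + δ²) = 0.5696/√(39.48 + 0.324) = 0.5696/6.309 = 0.09028.
c = ζ · 2√(km) = 0.09028 × 2√(3030000 × 4790) = 0.09028 × 240900 = 21750 N·s/m.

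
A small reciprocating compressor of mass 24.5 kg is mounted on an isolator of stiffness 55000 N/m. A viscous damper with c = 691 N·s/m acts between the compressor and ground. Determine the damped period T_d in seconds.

0.139 s

ω_n = √(k/m) = √(55000/24.5) = 47.38 rad/s.
Critical damping c_c = 2√(k·m) = 2√(55000 × 24.5) = 2322 N·s/m, so ζ = c/c_c = 691/2322 = 0.2976.
ω_d = ω_n√(1 − ζ²) = 47.38 × √(1 − 0.0886) = 45.23 rad/s.
T_d = 2π/ω_d = 0.1389 s.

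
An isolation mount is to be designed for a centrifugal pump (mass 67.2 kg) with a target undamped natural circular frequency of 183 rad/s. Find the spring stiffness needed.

2250000 N/m

k = m·ω_n² = 67.2 × 183.0² = 67.2 × 33490 = 2250000 N/m.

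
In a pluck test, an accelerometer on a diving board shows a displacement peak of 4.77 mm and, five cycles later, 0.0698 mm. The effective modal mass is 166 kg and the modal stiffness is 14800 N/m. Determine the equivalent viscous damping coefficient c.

418 N·s/m

Logarithmic decrement δ = (1/n)·ln(x₀/x_n) = (1/5)·ln(4.77/0.0698) = (1/5)·ln(68.34) = 0.8449.
ζ = δ/√(4π² + δ²) = 0.8449/√(39.48 + 0.714) = 0.8449/6.340 = 0.1333.
c = ζ · 2√(km) = 0.1333 × 2√(14800 × 166) = 0.1333 × 3135 = 417.8 N·s/m.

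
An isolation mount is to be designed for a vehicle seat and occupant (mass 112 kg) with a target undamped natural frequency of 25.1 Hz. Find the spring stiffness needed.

2790000 N/m

ω_n = 2πf_n = 2π × 25.1 = 157.7 rad/s.
k = m·ω_n² = 112 × 157.7² = 112 × 24870 = 2786000 N/m.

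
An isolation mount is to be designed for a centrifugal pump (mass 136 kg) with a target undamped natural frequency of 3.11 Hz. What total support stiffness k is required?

ω_n = 2πf_n = 2π × 3.11 = 19.54 rad/s.
k = m·ω_n² = 136 × 19.54² = 136 × 381.8 = 51930 N/m.

51900 N/m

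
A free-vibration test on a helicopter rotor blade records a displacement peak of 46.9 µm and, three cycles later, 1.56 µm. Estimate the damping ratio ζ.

Logarithmic decrement δ = (1/n)·ln(x₀/x_n) = (1/3)·ln(46.9/1.56) = (1/3)·ln(30.06) = 1.134.
ζ = δ/√(4π² + δ²) = 1.134/√(39.48 + 1.29) = 1.134/6.385 = 0.1777.

0.178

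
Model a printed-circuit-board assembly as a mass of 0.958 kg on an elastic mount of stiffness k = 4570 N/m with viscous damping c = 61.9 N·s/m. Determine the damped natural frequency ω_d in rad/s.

61.0 rad/s

ω_n = √(k/m) = √(4570/0.958) = 69.07 rad/s.
Critical damping c_c = 2√(k·m) = 2√(4570 × 0.958) = 132.3 N·s/m, so ζ = c/c_c = 61.9/132.3 = 0.4678.
ω_d = ω_n√(1 − ζ²) = 69.07 × √(1 − 0.219) = 61.05 rad/s.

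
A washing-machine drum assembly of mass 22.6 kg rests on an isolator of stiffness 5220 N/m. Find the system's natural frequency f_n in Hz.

2.42 Hz

ω_n = √(k/m) = √(5220/22.6) = √231.0 = 15.20 rad/s.
f_n = ω_n/(2π) = 15.20/6.283 = 2.419 Hz.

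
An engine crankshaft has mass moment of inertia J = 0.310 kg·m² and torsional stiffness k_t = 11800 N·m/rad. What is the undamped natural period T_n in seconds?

ω_n = √(k_t/J) = √(11800/0.310) = √38060 = 195.1 rad/s.
T_n = 2π/ω_n = 6.283/195.1 = 0.03220 s.

0.0322 s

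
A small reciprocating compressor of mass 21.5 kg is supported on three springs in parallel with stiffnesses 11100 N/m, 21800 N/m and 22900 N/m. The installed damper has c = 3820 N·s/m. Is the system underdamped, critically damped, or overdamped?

Parallel springs add: k_eq = 11100 + 21800 + 22900 = 55800 N/m.
c_c = 2√(k_eq·m) = 2191 N·s/m; ζ = c/c_c = 3820/2191 = 1.74.
Since ζ > 1 the system is overdamped.

overdamped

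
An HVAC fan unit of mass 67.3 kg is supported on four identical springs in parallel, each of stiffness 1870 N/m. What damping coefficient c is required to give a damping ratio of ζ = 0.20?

284 N·s/m

Parallel springs add: k_eq = 4 × 1870 = 7480 N/m.
c_c = 2√(k_eq·m) = 2√(7480 × 67.3) = 1419 N·s/m.
c = ζ·c_c = 0.20 × 1419 = 283.8 N·s/m.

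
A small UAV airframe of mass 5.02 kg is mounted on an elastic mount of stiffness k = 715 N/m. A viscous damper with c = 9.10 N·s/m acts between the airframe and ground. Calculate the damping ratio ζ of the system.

0.0759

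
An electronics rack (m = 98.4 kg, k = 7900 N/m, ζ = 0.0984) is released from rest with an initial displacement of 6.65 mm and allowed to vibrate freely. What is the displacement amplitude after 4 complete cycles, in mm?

0.554 mm

Logarithmic decrement δ = 2πζ/√(1 − ζ²) = 2π × 0.09840/√(1 − 0.00968) = 0.6213.
After n cycles, x_n/x₀ = e^(−nδ), so x_4 = 6.65 × e^(−4 × 0.6213) = 6.65 × 0.08332 = 0.5540 mm.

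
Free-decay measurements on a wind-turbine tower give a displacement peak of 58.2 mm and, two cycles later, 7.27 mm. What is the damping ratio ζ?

0.163

Logarithmic decrement δ = (1/n)·ln(x₀/x_n) = (1/2)·ln(58.2/7.27) = (1/2)·ln(8.006) = 1.040.
ζ = δ/√(4π² + δ²) = 1.040/√(39.48 + 1.08) = 1.040/6.369 = 0.1633.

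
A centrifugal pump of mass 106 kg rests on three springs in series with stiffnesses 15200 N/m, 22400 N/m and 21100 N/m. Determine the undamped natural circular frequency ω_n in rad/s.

7.73 rad/s

Series springs: 1/k_eq = 1/15200 + 1/22400 + 1/21100 = 0.0001578, so k_eq = 6336 N/m.
ω_n = √(k_eq/m) = √(6336/106) = √59.77 = 7.731 rad/s.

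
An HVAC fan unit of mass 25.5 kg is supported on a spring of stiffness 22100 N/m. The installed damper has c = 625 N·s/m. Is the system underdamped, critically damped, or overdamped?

c_c = 2√(k·m) = 1501 N·s/m; ζ = c/c_c = 625/1501 = 0.416.
Since ζ < 1 the system is underdamped.

underdamped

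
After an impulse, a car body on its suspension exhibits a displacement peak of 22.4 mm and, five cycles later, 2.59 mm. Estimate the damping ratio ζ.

0.0685

Logarithmic decrement δ = (1/n)·ln(x₀/x_n) = (1/5)·ln(22.4/2.59) = (1/5)·ln(8.649) = 0.4315.
ζ = δ/√(4π² + δ²) = 0.4315/√(39.48 + 0.186) = 0.4315/6.298 = 0.06851.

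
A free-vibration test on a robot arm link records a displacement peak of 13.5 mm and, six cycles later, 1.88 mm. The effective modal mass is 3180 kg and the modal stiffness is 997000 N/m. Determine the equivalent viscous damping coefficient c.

5880 N·s/m

Logarithmic decrement δ = (1/n)·ln(x₀/x_n) = (1/6)·ln(13.5/1.88) = (1/6)·ln(7.181) = 0.3286.
ζ = δ/√(4π² + δ²) = 0.3286/√(39.48 + 0.108) = 0.3286/6.292 = 0.05222.
c = ζ · 2√(km) = 0.05222 × 2√(997000 × 3180) = 0.05222 × 112600 = 5881 N·s/m.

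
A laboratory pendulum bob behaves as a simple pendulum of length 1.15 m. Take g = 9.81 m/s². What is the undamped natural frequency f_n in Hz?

0.465 Hz

For a simple pendulum ω_n = √(g/L) = √(9.81/1.15) = √8.530 = 2.921 rad/s.
f_n = ω_n/(2π) = 2.921/6.283 = 0.4648 Hz.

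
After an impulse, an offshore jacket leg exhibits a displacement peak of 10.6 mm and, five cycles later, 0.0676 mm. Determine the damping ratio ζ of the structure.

0.159

Logarithmic decrement δ = (1/n)·ln(x₀/x_n) = (1/5)·ln(10.6/0.0676) = (1/5)·ln(156.8) = 1.011.
ζ = δ/√(4π² + δ²) = 1.011/√(39.48 + 1.02) = 1.011/6.364 = 0.1589.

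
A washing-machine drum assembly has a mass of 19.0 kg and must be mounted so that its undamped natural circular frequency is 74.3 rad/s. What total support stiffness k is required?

105000 N/m

k = m·ω_n² = 19.0 × 74.30² = 19.0 × 5520 = 104900 N/m.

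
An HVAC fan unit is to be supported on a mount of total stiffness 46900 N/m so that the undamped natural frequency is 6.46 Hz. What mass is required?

ω_n = 2πf_n = 2π × 6.46 = 40.59 rad/s.
m = k/ω_n² = 46900/40.59² = 46900/1647 = 28.47 kg.

28.5 kg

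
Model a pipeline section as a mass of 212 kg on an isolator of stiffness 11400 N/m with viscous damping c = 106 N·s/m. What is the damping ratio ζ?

0.0341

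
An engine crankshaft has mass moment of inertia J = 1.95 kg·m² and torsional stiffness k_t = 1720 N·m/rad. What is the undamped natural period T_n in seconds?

0.212 s

ω_n = √(k_t/J) = √(1720/1.95) = √882.1 = 29.70 rad/s.
T_n = 2π/ω_n = 6.283/29.70 = 0.2116 s.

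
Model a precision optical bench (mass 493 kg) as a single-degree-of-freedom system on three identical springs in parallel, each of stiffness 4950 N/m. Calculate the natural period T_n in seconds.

1.14 s

Parallel springs add: k_eq = 3 × 4950 = 14850 N/m.
ω_n = √(k_eq/m) = √(14850/493) = √30.12 = 5.488 rad/s.
T_n = 2π/ω_n = 6.283/5.488 = 1.145 s.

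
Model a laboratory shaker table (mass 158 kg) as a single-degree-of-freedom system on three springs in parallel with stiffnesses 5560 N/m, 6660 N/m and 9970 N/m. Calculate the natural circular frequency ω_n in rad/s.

Parallel springs add: k_eq = 5560 + 6660 + 9970 = 22190 N/m.
ω_n = √(k_eq/m) = √(22190/158) = √140.4 = 11.85 rad/s.

11.9 rad/s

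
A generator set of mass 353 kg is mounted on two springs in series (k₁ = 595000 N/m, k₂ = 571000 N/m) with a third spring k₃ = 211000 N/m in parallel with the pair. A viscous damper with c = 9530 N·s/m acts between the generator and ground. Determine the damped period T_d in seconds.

0.178 s

Series pair: k_s = k₁k₂/(k₁+k₂) = (595000)(571000)/(595000 + 571000) = 291400 N/m. In parallel with k₃: k_eq = 291400 + 211000 = 502400 N/m.
ω_n = √(k_eq/m) = √(502400/353) = 37.72 rad/s.
Critical damping c_c = 2√(k_eq·m) = 2√(502400 × 353) = 26630 N·s/m, so ζ = c/c_c = 9530/26630 = 0.3578.
ω_d = ω_n√(1 − ζ²) = 37.72 × √(1 − 0.128) = 35.23 rad/s.
T_d = 2π/ω_d = 0.1784 s.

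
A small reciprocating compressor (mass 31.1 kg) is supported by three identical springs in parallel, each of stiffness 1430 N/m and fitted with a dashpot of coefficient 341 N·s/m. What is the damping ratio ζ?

Parallel springs add: k_eq = 3 × 1430 = 4290 N/m.
ω_n = √(k_eq/m) = √(4290/31.1) = 11.74 rad/s.
Critical damping c_c = 2√(k_eq·m) = 2√(4290 × 31.1) = 730.5 N·s/m, so ζ = c/c_c = 341/730.5 = 0.4668.

0.467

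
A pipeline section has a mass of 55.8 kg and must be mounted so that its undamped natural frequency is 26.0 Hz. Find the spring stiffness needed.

1490000 N/m

ω_n = 2πf_n = 2π × 26.0 = 163.4 rad/s.
k = m·ω_n² = 55.8 × 163.4² = 55.8 × 26690 = 1489000 N/m.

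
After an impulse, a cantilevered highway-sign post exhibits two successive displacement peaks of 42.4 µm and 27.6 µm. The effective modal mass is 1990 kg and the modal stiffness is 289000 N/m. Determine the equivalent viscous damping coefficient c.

3270 N·s/m

Logarithmic decrement δ = (1/n)·ln(x₀/x_n) = (1/1)·ln(42.4/27.6) = (1/1)·ln(1.536) = 0.4293.
ζ = δ/√(4π² + δ²) = 0.4293/√(39.48 + 0.184) = 0.4293/6.298 = 0.06817.
c = ζ · 2√(km) = 0.06817 × 2√(289000 × 1990) = 0.06817 × 47960 = 3270 N·s/m.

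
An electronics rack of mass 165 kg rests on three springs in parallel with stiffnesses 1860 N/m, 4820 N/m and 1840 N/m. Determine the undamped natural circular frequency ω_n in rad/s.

Parallel springs add: k_eq = 1860 + 4820 + 1840 = 8520 N/m.
ω_n = √(k_eq/m) = √(8520/165) = √51.64 = 7.186 rad/s.

7.19 rad/s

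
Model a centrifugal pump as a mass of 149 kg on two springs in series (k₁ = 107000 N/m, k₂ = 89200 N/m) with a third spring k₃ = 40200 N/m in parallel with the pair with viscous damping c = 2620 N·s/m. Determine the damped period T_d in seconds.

0.276 s

Series pair: k_s = k₁k₂/(k₁+k₂) = (107000)(89200)/(107000 + 89200) = 48650 N/m. In parallel with k₃: k_eq = 48650 + 40200 = 88850 N/m.
ω_n = √(k_eq/m) = √(88850/149) = 24.42 rad/s.
Critical damping c_c = 2√(k_eq·m) = 2√(88850 × 149) = 7277 N·s/m, so ζ = c/c_c = 2620/7277 = 0.3600.
ω_d = ω_n√(1 − ζ²) = 24.42 × √(1 − 0.130) = 22.78 rad/s.
T_d = 2π/ω_d = 0.2758 s.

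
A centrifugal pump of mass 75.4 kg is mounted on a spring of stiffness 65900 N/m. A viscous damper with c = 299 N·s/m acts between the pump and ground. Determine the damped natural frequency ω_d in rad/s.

29.5 rad/s

ω_n = √(k/m) = √(65900/75.4) = 29.56 rad/s.
Critical damping c_c = 2√(k·m) = 2√(65900 × 75.4) = 4458 N·s/m, so ζ = c/c_c = 299/4458 = 0.06707.
ω_d = ω_n√(1 − ζ²) = 29.56 × √(1 − 0.00450) = 29.50 rad/s.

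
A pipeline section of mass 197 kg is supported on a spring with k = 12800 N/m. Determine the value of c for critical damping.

3180 N·s/m

c_c = 2√(k·m) = 2√(12800 × 197) = 2 × 1588 = 3176 N·s/m.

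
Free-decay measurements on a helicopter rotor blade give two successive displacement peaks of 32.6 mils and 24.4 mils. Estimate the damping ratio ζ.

0.0461

Logarithmic decrement δ = (1/n)·ln(x₀/x_n) = (1/1)·ln(32.6/24.4) = (1/1)·ln(1.336) = 0.2897.
ζ = δ/√(4π² + δ²) = 0.2897/√(39.48 + 0.0839) = 0.2897/6.290 = 0.04606.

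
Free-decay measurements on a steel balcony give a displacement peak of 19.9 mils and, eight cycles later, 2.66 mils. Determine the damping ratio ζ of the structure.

0.0400

Logarithmic decrement δ = (1/n)·ln(x₀/x_n) = (1/8)·ln(19.9/2.66) = (1/8)·ln(7.481) = 0.2515.
ζ = δ/√(4π² + δ²) = 0.2515/√(39.48 + 0.0633) = 0.2515/6.288 = 0.04000.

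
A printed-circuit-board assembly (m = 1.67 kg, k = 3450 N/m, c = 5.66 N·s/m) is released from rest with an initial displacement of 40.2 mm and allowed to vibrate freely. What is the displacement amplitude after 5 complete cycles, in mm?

12.5 mm

ζ = c/(2√(km)) = 5.66/(2√(3450 × 1.67)) = 5.66/151.8 = 0.03728.
Logarithmic decrement δ = 2πζ/√(1 − ζ²) = 2π × 0.03728/√(1 − 0.00139) = 0.2344.
After n cycles, x_n/x₀ = e^(−nδ), so x_5 = 40.2 × e^(−5 × 0.2344) = 40.2 × 0.3097 = 12.45 mm.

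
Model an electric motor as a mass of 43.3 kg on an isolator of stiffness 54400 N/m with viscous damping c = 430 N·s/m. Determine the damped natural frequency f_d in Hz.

ω_n = √(k/m) = √(54400/43.3) = 35.45 rad/s.
Critical damping c_c = 2√(k·m) = 2√(54400 × 43.3) = 3070 N·s/m, so ζ = c/c_c = 430/3070 = 0.1401.
ω_d = ω_n√(1 − ζ²) = 35.45 × √(1 − 0.0196) = 35.10 rad/s.
f_d = ω_d/(2π) = 5.586 Hz.

5.59 Hz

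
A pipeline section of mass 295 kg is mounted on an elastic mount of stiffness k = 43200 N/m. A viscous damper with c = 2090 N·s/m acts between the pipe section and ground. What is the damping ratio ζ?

ω_n = √(k/m) = √(43200/295) = 12.10 rad/s.
Critical damping c_c = 2√(k·m) = 2√(43200 × 295) = 7140 N·s/m, so ζ = c/c_c = 2090/7140 = 0.2927.

0.293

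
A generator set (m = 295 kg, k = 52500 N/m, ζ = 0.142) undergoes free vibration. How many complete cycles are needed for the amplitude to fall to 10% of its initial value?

3 cycles

Logarithmic decrement δ = 2πζ/√(1 − ζ²) = 2π × 0.1420/√(1 − 0.0202) = 0.9013.
x_n/x₀ = e^(−nδ) ≤ 0.1; take ln: n ≥ ln(1/0.1)/δ = 2.303/0.9013 = 2.555.
So 3 complete cycles are required.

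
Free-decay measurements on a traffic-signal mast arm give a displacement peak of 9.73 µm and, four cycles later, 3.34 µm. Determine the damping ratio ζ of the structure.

0.0425

Logarithmic decrement δ = (1/n)·ln(x₀/x_n) = (1/4)·ln(9.73/3.34) = (1/4)·ln(2.913) = 0.2673.
ζ = δ/√(4π² + δ²) = 0.2673/√(39.48 + 0.0715) = 0.2673/6.289 = 0.04251.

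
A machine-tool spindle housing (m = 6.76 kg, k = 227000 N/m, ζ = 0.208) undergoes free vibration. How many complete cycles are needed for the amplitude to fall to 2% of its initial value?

3 cycles

Logarithmic decrement δ = 2πζ/√(1 − ζ²) = 2π × 0.2080/√(1 − 0.0433) = 1.336.
x_n/x₀ = e^(−nδ) ≤ 0.02; take ln: n ≥ ln(1/0.02)/δ = 3.912/1.336 = 2.928.
So 3 complete cycles are required.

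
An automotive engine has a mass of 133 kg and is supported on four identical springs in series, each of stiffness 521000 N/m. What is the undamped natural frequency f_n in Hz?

Series springs: 1/k_eq = 4/521000, so k_eq = 521000/4 = 130300 N/m.
ω_n = √(k_eq/m) = √(130300/133) = √979.3 = 31.29 rad/s.
f_n = ω_n/(2π) = 31.29/6.283 = 4.981 Hz.

4.98 Hz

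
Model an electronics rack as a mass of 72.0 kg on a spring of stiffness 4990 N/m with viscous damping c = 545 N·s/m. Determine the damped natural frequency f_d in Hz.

ω_n = √(k/m) = √(4990/72.0) = 8.325 rad/s.
Critical damping c_c = 2√(k·m) = 2√(4990 × 72.0) = 1199 N·s/m, so ζ = c/c_c = 545/1199 = 0.4546.
ω_d = ω_n√(1 − ζ²) = 8.325 × √(1 − 0.207) = 7.415 rad/s.
f_d = ω_d/(2π) = 1.180 Hz.

1.18 Hz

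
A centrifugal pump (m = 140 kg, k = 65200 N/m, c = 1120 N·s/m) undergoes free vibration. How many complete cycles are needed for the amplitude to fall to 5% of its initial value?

3 cycles

ζ = c/(2√(km)) = 1120/(2√(65200 × 140)) = 1120/6043 = 0.1854.
Logarithmic decrement δ = 2πζ/√(1 − ζ²) = 2π × 0.1854/√(1 − 0.0344) = 1.185.
x_n/x₀ = e^(−nδ) ≤ 0.05; take ln: n ≥ ln(1/0.05)/δ = 2.996/1.185 = 2.528.
So 3 complete cycles are required.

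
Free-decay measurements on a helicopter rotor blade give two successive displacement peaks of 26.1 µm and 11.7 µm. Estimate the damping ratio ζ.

0.127

Logarithmic decrement δ = (1/n)·ln(x₀/x_n) = (1/1)·ln(26.1/11.7) = (1/1)·ln(2.231) = 0.8023.
ζ = δ/√(4π² + δ²) = 0.8023/√(39.48 + 0.644) = 0.8023/6.334 = 0.1267.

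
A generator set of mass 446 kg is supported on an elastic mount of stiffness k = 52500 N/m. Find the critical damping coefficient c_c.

9680 N·s/m

c_c = 2√(k·m) = 2√(52500 × 446) = 2 × 4839 = 9678 N·s/m.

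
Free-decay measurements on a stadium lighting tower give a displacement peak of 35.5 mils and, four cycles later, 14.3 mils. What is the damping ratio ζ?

0.0362

Logarithmic decrement δ = (1/n)·ln(x₀/x_n) = (1/4)·ln(35.5/14.3) = (1/4)·ln(2.483) = 0.2273.
ζ = δ/√(4π² + δ²) = 0.2273/√(39.48 + 0.0517) = 0.2273/6.287 = 0.03616.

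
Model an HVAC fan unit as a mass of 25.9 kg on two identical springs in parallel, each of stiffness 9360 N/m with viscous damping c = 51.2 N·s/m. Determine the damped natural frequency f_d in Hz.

Parallel springs add: k_eq = 2 × 9360 = 18720 N/m.
ω_n = √(k_eq/m) = √(18720/25.9) = 26.88 rad/s.
Critical damping c_c = 2√(k_eq·m) = 2√(18720 × 25.9) = 1393 N·s/m, so ζ = c/c_c = 51.2/1393 = 0.03677.
ω_d = ω_n√(1 − ζ²) = 26.88 × √(1 − 0.00135) = 26.87 rad/s.
f_d = ω_d/(2π) = 4.276 Hz.

4.28 Hz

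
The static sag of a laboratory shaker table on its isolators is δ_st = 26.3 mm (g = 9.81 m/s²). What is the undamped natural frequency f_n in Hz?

3.07 Hz

ω_n = √(g/δ_st) = √(9.81/0.0263) = √373.0 = 19.31 rad/s.
f_n = ω_n/(2π) = 19.31/6.283 = 3.074 Hz.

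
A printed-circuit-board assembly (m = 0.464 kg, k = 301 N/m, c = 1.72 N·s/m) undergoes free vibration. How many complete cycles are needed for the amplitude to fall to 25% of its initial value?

ζ = c/(2√(km)) = 1.72/(2√(301 × 0.464)) = 1.72/23.64 = 0.07277.
Logarithmic decrement δ = 2πζ/√(1 − ζ²) = 2π × 0.07277/√(1 − 0.00530) = 0.4584.
x_n/x₀ = e^(−nδ) ≤ 0.25; take ln: n ≥ ln(1/0.25)/δ = 1.386/0.4584 = 3.024.
So 4 complete cycles are required.

4 cycles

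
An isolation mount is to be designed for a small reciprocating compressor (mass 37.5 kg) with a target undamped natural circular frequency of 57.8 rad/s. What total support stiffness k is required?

k = m·ω_n² = 37.5 × 57.80² = 37.5 × 3341 = 125300 N/m.

125000 N/m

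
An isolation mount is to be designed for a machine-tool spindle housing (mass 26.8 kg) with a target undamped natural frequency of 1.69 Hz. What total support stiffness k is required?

3020 N/m

ω_n = 2πf_n = 2π × 1.69 = 10.62 rad/s.
k = m·ω_n² = 26.8 × 10.62² = 26.8 × 112.8 = 3022 N/m.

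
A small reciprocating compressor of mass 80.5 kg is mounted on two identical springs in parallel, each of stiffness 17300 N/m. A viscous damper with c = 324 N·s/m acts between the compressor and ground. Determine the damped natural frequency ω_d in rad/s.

Parallel springs add: k_eq = 2 × 17300 = 34600 N/m.
ω_n = √(k_eq/m) = √(34600/80.5) = 20.73 rad/s.
Critical damping c_c = 2√(k_eq·m) = 2√(34600 × 80.5) = 3338 N·s/m, so ζ = c/c_c = 324/3338 = 0.09707.
ω_d = ω_n√(1 − ζ²) = 20.73 × √(1 − 0.00942) = 20.63 rad/s.

20.6 rad/s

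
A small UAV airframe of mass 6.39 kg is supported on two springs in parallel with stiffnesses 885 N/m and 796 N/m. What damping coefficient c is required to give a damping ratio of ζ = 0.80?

166 N·s/m

Parallel springs add: k_eq = 885 + 796 = 1681 N/m.
c_c = 2√(k_eq·m) = 2√(1681 × 6.39) = 207.3 N·s/m.
c = ζ·c_c = 0.80 × 207.3 = 165.8 N·s/m.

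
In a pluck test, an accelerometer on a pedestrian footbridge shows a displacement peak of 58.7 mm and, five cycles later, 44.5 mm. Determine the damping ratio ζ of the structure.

0.00882

Logarithmic decrement δ = (1/n)·ln(x₀/x_n) = (1/5)·ln(58.7/44.5) = (1/5)·ln(1.319) = 0.05539.
ζ = δ/√(4π² + δ²) = 0.05539/√(39.48 + 0.00307) = 0.05539/6.283 = 0.008815.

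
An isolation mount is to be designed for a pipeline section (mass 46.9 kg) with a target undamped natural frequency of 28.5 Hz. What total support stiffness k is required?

ω_n = 2πf_n = 2π × 28.5 = 179.1 rad/s.
k = m·ω_n² = 46.9 × 179.1² = 46.9 × 32070 = 1504000 N/m.

1500000 N/m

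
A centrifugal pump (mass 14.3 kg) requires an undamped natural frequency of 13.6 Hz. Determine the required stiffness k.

ω_n = 2πf_n = 2π × 13.6 = 85.45 rad/s.
k = m·ω_n² = 14.3 × 85.45² = 14.3 × 7302 = 104400 N/m.

104000 N/m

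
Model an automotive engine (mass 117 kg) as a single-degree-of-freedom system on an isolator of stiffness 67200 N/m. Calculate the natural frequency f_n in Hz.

3.81 Hz

ω_n = √(k/m) = √(67200/117) = √574.4 = 23.97 rad/s.
f_n = ω_n/(2π) = 23.97/6.283 = 3.814 Hz.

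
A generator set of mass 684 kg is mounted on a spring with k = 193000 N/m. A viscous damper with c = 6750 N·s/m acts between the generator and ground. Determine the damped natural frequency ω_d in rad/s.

16.1 rad/s

ω_n = √(k/m) = √(193000/684) = 16.80 rad/s.
Critical damping c_c = 2√(k·m) = 2√(193000 × 684) = 22980 N·s/m, so ζ = c/c_c = 6750/22980 = 0.2937.
ω_d = ω_n√(1 − ζ²) = 16.80 × √(1 − 0.0863) = 16.06 rad/s.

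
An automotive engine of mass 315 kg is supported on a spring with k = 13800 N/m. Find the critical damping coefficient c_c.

c_c = 2√(k·m) = 2√(13800 × 315) = 2 × 2085 = 4170 N·s/m.

4170 N·s/m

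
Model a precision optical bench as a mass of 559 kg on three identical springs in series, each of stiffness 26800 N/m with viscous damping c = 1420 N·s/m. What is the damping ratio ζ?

0.318

Series springs: 1/k_eq = 3/26800, so k_eq = 26800/3 = 8933 N/m.
ω_n = √(k_eq/m) = √(8933/559) = 3.998 rad/s.
Critical damping c_c = 2√(k_eq·m) = 2√(8933 × 559) = 4469 N·s/m, so ζ = c/c_c = 1420/4469 = 0.3177.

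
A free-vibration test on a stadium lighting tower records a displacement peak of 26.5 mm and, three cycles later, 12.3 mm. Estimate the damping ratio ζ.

Logarithmic decrement δ = (1/n)·ln(x₀/x_n) = (1/3)·ln(26.5/12.3) = (1/3)·ln(2.154) = 0.2558.
ζ = δ/√(4π² + δ²) = 0.2558/√(39.48 + 0.0655) = 0.2558/6.288 = 0.04069.

0.0407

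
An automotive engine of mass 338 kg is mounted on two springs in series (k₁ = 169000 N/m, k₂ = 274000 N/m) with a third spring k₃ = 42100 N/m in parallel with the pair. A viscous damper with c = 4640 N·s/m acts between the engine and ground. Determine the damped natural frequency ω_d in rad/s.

Series pair: k_s = k₁k₂/(k₁+k₂) = (169000)(274000)/(169000 + 274000) = 104500 N/m. In parallel with k₃: k_eq = 104500 + 42100 = 146600 N/m.
ω_n = √(k_eq/m) = √(146600/338) = 20.83 rad/s.
Critical damping c_c = 2√(k_eq·m) = 2√(146600 × 338) = 14080 N·s/m, so ζ = c/c_c = 4640/14080 = 0.3295.
ω_d = ω_n√(1 − ζ²) = 20.83 × √(1 − 0.109) = 19.66 rad/s.

19.7 rad/s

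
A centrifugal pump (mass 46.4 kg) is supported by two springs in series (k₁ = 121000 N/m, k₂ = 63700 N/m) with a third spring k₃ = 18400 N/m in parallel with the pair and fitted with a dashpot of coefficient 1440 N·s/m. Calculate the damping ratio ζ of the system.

Series pair: k_s = k₁k₂/(k₁+k₂) = (121000)(63700)/(121000 + 63700) = 41730 N/m. In parallel with k₃: k_eq = 41730 + 18400 = 60130 N/m.
ω_n = √(k_eq/m) = √(60130/46.4) = 36.00 rad/s.
Critical damping c_c = 2√(k_eq·m) = 2√(60130 × 46.4) = 3341 N·s/m, so ζ = c/c_c = 1440/3341 = 0.4310.

0.431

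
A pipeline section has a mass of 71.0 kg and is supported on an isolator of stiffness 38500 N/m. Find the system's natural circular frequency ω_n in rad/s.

23.3 rad/s

ω_n = √(k/m) = √(38500/71.0) = √542.3 = 23.29 rad/s.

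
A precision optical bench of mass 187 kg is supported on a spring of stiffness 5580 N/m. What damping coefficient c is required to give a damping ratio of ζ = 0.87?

1780 N·s/m

c_c = 2√(k·m) = 2√(5580 × 187) = 2043 N·s/m.
c = ζ·c_c = 0.87 × 2043 = 1777 N·s/m.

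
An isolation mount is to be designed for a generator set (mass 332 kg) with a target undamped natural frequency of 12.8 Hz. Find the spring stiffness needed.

2150000 N/m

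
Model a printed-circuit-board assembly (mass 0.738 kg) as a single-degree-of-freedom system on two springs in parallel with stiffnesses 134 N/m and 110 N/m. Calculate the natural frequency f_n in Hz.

2.89 Hz

Parallel springs add: k_eq = 134 + 110 = 244.0 N/m.
ω_n = √(k_eq/m) = √(244.0/0.738) = √330.6 = 18.18 rad/s.
f_n = ω_n/(2π) = 18.18/6.283 = 2.894 Hz.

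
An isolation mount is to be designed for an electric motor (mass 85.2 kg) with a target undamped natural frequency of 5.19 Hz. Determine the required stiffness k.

90600 N/m

ω_n = 2πf_n = 2π × 5.19 = 32.61 rad/s.
k = m·ω_n² = 85.2 × 32.61² = 85.2 × 1063 = 90600 N/m.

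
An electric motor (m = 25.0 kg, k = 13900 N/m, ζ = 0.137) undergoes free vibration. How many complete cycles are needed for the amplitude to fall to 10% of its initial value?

Logarithmic decrement δ = 2πζ/√(1 − ζ²) = 2π × 0.1370/√(1 − 0.0188) = 0.8690.
x_n/x₀ = e^(−nδ) ≤ 0.1; take ln: n ≥ ln(1/0.1)/δ = 2.303/0.8690 = 2.650.
So 3 complete cycles are required.

3 cycles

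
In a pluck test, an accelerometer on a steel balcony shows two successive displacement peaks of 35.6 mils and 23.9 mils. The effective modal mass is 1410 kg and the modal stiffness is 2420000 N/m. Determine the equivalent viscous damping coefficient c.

Logarithmic decrement δ = (1/n)·ln(x₀/x_n) = (1/1)·ln(35.6/23.9) = (1/1)·ln(1.490) = 0.3985.
ζ = δ/√(4π² + δ²) = 0.3985/√(39.48 + 0.159) = 0.3985/6.296 = 0.06329.
c = ζ · 2√(km) = 0.06329 × 2√(2420000 × 1410) = 0.06329 × 116800 = 7394 N·s/m.

7390 N·s/m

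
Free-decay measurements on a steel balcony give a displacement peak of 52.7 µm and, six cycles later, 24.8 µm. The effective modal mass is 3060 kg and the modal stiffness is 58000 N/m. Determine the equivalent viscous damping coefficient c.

533 N·s/m

Logarithmic decrement δ = (1/n)·ln(x₀/x_n) = (1/6)·ln(52.7/24.8) = (1/6)·ln(2.125) = 0.1256.
ζ = δ/√(4π² + δ²) = 0.1256/√(39.48 + 0.0158) = 0.1256/6.284 = 0.01999.
c = ζ · 2√(km) = 0.01999 × 2√(58000 × 3060) = 0.01999 × 26640 = 532.6 N·s/m.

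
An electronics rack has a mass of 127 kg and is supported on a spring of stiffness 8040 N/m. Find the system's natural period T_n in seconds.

0.790 s

ω_n = √(k/m) = √(8040/127) = √63.31 = 7.957 rad/s.
T_n = 2π/ω_n = 6.283/7.957 = 0.7897 s.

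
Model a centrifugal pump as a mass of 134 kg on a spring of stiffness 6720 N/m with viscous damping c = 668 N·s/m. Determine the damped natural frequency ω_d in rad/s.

6.63 rad/s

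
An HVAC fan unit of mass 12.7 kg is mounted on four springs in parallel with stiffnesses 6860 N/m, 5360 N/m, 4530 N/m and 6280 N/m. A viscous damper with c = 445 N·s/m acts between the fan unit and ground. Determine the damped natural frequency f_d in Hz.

Parallel springs add: k_eq = 6860 + 5360 + 4530 + 6280 = 23030 N/m.
ω_n = √(k_eq/m) = √(23030/12.7) = 42.58 rad/s.
Critical damping c_c = 2√(k_eq·m) = 2√(23030 × 12.7) = 1082 N·s/m, so ζ = c/c_c = 445/1082 = 0.4114.
ω_d = ω_n√(1 − ζ²) = 42.58 × √(1 − 0.169) = 38.81 rad/s.
f_d = ω_d/(2π) = 6.177 Hz.

6.18 Hz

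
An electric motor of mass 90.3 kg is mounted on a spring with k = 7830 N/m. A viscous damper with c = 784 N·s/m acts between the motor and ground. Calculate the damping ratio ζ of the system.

0.466

ω_n = √(k/m) = √(7830/90.3) = 9.312 rad/s.
Critical damping c_c = 2√(k·m) = 2√(7830 × 90.3) = 1682 N·s/m, so ζ = c/c_c = 784/1682 = 0.4662.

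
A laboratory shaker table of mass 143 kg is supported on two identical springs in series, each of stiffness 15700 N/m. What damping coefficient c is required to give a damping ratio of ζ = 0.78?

Series springs: 1/k_eq = 2/15700, so k_eq = 15700/2 = 7850 N/m.
c_c = 2√(k_eq·m) = 2√(7850 × 143) = 2119 N·s/m.
c = ζ·c_c = 0.78 × 2119 = 1653 N·s/m.

1650 N·s/m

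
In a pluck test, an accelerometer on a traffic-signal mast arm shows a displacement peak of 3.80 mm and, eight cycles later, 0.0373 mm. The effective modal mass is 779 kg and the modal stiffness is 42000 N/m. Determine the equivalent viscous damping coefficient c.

1050 N·s/m

Logarithmic decrement δ = (1/n)·ln(x₀/x_n) = (1/8)·ln(3.80/0.0373) = (1/8)·ln(101.9) = 0.5780.
ζ = δ/√(4π² + δ²) = 0.5780/√(39.48 + 0.334) = 0.5780/6.310 = 0.09160.
c = ζ · 2√(km) = 0.09160 × 2√(42000 × 779) = 0.09160 × 11440 = 1048 N·s/m.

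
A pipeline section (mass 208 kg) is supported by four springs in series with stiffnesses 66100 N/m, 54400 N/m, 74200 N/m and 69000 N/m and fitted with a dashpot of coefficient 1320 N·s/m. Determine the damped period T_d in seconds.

Series springs: 1/k_eq = 1/66100 + 1/54400 + 1/74200 + 1/69000 = 6.148×10^-5, so k_eq = 16270 N/m.
ω_n = √(k_eq/m) = √(16270/208) = 8.843 rad/s.
Critical damping c_c = 2√(k_eq·m) = 2√(16270 × 208) = 3679 N·s/m, so ζ = c/c_c = 1320/3679 = 0.3588.
ω_d = ω_n√(1 − ζ²) = 8.843 × √(1 − 0.129) = 8.254 rad/s.
T_d = 2π/ω_d = 0.7612 s.

0.761 s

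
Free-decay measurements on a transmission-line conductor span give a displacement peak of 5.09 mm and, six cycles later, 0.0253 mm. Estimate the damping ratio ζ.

0.139

Logarithmic decrement δ = (1/n)·ln(x₀/x_n) = (1/6)·ln(5.09/0.0253) = (1/6)·ln(201.2) = 0.8840.
ζ = δ/√(4π² + δ²) = 0.8840/√(39.48 + 0.782) = 0.8840/6.345 = 0.1393.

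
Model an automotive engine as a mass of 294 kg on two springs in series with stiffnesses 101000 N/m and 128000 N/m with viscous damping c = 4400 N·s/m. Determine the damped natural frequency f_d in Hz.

1.86 Hz

Series springs: 1/k_eq = 1/101000 + 1/128000 = 1.771×10^-5, so k_eq = 56450 N/m.
ω_n = √(k_eq/m) = √(56450/294) = 13.86 rad/s.
Critical damping c_c = 2√(k_eq·m) = 2√(56450 × 294) = 8148 N·s/m, so ζ = c/c_c = 4400/8148 = 0.5400.
ω_d = ω_n√(1 − ζ²) = 13.86 × √(1 − 0.292) = 11.66 rad/s.
f_d = ω_d/(2π) = 1.856 Hz.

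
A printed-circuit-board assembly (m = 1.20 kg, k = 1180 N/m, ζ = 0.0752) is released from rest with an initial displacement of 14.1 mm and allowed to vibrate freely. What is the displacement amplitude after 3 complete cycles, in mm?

3.40 mm

Logarithmic decrement δ = 2πζ/√(1 − ζ²) = 2π × 0.07520/√(1 − 0.00566) = 0.4738.
After n cycles, x_n/x₀ = e^(−nδ), so x_3 = 14.1 × e^(−3 × 0.4738) = 14.1 × 0.2413 = 3.403 mm.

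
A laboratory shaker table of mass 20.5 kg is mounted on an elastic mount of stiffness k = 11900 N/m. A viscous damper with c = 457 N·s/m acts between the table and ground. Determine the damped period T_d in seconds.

ω_n = √(k/m) = √(11900/20.5) = 24.09 rad/s.
Critical damping c_c = 2√(k·m) = 2√(11900 × 20.5) = 987.8 N·s/m, so ζ = c/c_c = 457/987.8 = 0.4626.
ω_d = ω_n√(1 − ζ²) = 24.09 × √(1 − 0.214) = 21.36 rad/s.
T_d = 2π/ω_d = 0.2942 s.

0.294 s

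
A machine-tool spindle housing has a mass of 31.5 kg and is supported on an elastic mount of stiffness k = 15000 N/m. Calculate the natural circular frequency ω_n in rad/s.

21.8 rad/s

ω_n = √(k/m) = √(15000/31.5) = √476.2 = 21.82 rad/s.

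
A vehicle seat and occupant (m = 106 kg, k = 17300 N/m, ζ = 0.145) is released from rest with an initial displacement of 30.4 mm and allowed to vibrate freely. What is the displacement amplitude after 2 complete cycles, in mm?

Logarithmic decrement δ = 2πζ/√(1 − ζ²) = 2π × 0.1450/√(1 − 0.0210) = 0.9208.
After n cycles, x_n/x₀ = e^(−nδ), so x_2 = 30.4 × e^(−2 × 0.9208) = 30.4 × 0.1586 = 4.820 mm.

4.82 mm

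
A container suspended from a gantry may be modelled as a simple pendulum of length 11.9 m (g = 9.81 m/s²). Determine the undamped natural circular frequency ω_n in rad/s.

For a simple pendulum ω_n = √(g/L) = √(9.81/11.9) = √0.8244 = 0.9079 rad/s.

0.908 rad/s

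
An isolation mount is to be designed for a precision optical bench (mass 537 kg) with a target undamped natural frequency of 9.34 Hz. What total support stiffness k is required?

ω_n = 2πf_n = 2π × 9.34 = 58.68 rad/s.
k = m·ω_n² = 537 × 58.68² = 537 × 3444 = 1849000 N/m.

1850000 N/m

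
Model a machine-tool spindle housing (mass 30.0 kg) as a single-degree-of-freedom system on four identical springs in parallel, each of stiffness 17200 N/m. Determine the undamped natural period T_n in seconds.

Parallel springs add: k_eq = 4 × 17200 = 68800 N/m.
ω_n = √(k_eq/m) = √(68800/30.0) = √2293 = 47.89 rad/s.
T_n = 2π/ω_n = 6.283/47.89 = 0.1312 s.

0.131 s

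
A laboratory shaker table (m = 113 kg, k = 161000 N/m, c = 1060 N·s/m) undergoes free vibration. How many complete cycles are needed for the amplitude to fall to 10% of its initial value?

3 cycles

ζ = c/(2√(km)) = 1060/(2√(161000 × 113)) = 1060/8531 = 0.1243.
Logarithmic decrement δ = 2πζ/√(1 − ζ²) = 2π × 0.1243/√(1 − 0.0154) = 0.7868.
x_n/x₀ = e^(−nδ) ≤ 0.1; take ln: n ≥ ln(1/0.1)/δ = 2.303/0.7868 = 2.926.
So 3 complete cycles are required.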